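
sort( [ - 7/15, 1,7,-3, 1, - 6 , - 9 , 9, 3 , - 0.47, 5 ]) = [ - 9, - 6, - 3, - 0.47, - 7/15 , 1,1,3, 5,7, 9]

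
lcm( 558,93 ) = 558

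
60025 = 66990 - 6965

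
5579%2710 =159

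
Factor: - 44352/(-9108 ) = 112/23 = 2^4*7^1*23^(-1) 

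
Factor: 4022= 2^1*2011^1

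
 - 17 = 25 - 42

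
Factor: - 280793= -37^1*7589^1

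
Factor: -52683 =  - 3^1*17^1*1033^1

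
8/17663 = 8/17663  =  0.00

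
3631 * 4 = 14524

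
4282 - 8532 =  - 4250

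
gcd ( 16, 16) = 16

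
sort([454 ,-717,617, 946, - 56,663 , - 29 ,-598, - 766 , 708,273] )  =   [-766, - 717,-598,-56, - 29,  273, 454 , 617,663,708,946]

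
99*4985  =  493515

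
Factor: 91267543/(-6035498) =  - 2^(-1 ) * 7^( -1)*17^1*43^1*124853^1*431107^(  -  1 )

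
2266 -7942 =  - 5676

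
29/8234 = 29/8234= 0.00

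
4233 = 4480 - 247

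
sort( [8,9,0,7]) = [ 0,  7,8,9 ]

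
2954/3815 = 422/545 =0.77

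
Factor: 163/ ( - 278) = -2^(-1) * 139^( - 1)*163^1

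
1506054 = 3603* 418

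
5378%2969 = 2409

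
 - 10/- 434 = 5/217 = 0.02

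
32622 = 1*32622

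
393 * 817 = 321081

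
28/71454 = 14/35727 = 0.00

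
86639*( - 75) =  - 6497925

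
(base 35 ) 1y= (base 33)23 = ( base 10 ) 69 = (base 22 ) 33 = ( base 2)1000101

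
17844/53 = 336 + 36/53 = 336.68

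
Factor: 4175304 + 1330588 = 5505892 = 2^2*7^1*17^1*43^1 * 269^1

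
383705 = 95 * 4039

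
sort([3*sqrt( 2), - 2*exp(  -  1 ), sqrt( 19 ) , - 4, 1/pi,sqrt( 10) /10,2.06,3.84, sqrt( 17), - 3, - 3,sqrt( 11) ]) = [ - 4, -3, - 3, - 2*exp( - 1), sqrt(10 )/10, 1/pi, 2.06, sqrt( 11 ),3.84,sqrt( 17), 3*sqrt( 2),sqrt(19)]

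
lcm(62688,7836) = 62688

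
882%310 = 262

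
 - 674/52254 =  - 337/26127 = - 0.01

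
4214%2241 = 1973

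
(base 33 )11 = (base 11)31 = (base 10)34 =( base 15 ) 24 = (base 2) 100010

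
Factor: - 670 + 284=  - 386 =- 2^1 *193^1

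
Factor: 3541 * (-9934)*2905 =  - 2^1 *5^1*7^1*83^1*3541^1*4967^1 = -  102187134070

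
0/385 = 0  =  0.00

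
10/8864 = 5/4432 = 0.00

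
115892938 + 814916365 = 930809303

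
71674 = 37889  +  33785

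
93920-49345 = 44575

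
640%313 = 14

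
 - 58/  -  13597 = 58/13597 = 0.00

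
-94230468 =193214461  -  287444929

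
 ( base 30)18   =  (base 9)42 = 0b100110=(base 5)123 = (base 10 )38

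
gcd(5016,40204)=76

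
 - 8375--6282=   -  2093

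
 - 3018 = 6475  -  9493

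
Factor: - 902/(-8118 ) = 3^(-2 )= 1/9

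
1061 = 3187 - 2126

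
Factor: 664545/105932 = 2^( - 2)*3^1*5^1*7^1*71^(  -  1)*373^(-1)*6329^1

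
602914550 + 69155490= 672070040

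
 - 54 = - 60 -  - 6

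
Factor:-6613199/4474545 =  - 3^ ( -1 ) *5^( - 1) * 31^1*213329^1*298303^ ( - 1)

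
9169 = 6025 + 3144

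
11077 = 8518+2559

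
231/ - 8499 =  - 1+2756/2833 = - 0.03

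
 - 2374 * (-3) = 7122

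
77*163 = 12551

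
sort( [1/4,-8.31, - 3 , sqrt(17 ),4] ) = [ - 8.31,-3,1/4,4,sqrt(17)] 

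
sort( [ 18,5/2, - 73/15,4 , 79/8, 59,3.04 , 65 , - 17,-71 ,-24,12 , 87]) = [ - 71,-24, - 17,-73/15,5/2,3.04, 4, 79/8 , 12, 18, 59, 65,  87]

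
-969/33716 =- 969/33716 = -  0.03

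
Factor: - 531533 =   -  461^1*1153^1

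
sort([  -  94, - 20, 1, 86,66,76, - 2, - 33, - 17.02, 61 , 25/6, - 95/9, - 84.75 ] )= [ - 94, - 84.75,-33,-20,-17.02, - 95/9, - 2,1,25/6, 61, 66, 76,86 ] 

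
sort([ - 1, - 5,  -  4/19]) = [-5, - 1 ,-4/19 ]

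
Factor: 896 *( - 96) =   -  86016 = - 2^12*3^1*7^1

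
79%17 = 11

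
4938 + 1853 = 6791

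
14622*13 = 190086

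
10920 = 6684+4236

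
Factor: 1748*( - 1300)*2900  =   - 2^6*5^4*13^1*19^1*23^1*29^1 = - 6589960000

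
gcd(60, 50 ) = 10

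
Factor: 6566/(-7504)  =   - 2^( - 3)* 7^1 =-7/8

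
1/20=1/20=0.05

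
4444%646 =568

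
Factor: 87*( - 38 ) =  - 3306 = -2^1*3^1 * 19^1 * 29^1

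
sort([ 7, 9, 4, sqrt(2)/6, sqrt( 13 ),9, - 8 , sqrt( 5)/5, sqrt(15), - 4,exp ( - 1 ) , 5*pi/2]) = [ - 8, - 4, sqrt( 2 ) /6, exp( - 1 ),sqrt( 5) /5,sqrt(13), sqrt(15 ), 4,7, 5*pi/2,9,9] 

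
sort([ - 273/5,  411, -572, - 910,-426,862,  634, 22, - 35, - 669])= [-910, - 669, - 572, - 426, - 273/5,-35, 22,411,634,862 ]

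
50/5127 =50/5127  =  0.01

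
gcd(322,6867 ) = 7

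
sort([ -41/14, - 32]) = [-32,-41/14] 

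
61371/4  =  61371/4 = 15342.75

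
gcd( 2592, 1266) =6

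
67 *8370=560790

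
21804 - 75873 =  -54069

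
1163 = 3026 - 1863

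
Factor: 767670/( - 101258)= - 3^1 * 5^1*197^( - 1) * 257^( - 1 )*25589^1 = -383835/50629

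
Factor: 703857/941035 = 3^1 * 5^ ( - 1 )*7^1*11^2*17^( - 1)*277^1 * 11071^( - 1) 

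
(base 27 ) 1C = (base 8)47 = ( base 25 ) 1e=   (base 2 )100111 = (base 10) 39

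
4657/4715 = 4657/4715 = 0.99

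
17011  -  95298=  - 78287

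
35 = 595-560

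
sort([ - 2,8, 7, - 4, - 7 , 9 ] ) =[ - 7 , - 4,- 2, 7, 8,9]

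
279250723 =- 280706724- - 559957447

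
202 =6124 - 5922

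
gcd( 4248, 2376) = 72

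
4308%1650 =1008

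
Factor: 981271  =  981271^1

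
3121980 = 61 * 51180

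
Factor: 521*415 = 216215  =  5^1 * 83^1*521^1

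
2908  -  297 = 2611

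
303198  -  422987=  - 119789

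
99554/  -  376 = - 265+43/188 = - 264.77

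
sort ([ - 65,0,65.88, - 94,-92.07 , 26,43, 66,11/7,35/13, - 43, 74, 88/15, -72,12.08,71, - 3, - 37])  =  [ -94 , - 92.07,  -  72, - 65,-43,-37 ,-3,0,11/7,35/13,88/15,12.08, 26,43,65.88, 66,71,74]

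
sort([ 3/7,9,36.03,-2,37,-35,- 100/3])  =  [-35, - 100/3, - 2,3/7,9,36.03,37 ]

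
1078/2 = 539 = 539.00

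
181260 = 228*795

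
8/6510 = 4/3255 = 0.00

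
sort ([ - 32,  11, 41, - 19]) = [-32,-19, 11,  41] 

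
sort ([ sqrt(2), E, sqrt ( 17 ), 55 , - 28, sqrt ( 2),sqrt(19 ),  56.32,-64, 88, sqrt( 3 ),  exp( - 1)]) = [ - 64,- 28, exp( - 1),  sqrt (2), sqrt( 2),sqrt (3),E,sqrt (17 ),sqrt ( 19),55,56.32,  88]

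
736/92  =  8  =  8.00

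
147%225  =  147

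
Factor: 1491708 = 2^2*3^1*124309^1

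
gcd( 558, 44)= 2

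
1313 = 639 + 674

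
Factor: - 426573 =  - 3^3*  7^1*37^1* 61^1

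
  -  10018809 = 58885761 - 68904570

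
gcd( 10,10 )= 10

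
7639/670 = 11  +  269/670 = 11.40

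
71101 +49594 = 120695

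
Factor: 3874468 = 2^2*13^1 * 74509^1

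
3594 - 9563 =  - 5969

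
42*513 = 21546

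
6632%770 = 472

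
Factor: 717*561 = 3^2*11^1  *17^1*239^1 = 402237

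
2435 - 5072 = - 2637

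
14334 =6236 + 8098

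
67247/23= 67247/23=2923.78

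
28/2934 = 14/1467 = 0.01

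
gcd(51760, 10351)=1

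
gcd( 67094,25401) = 1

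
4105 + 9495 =13600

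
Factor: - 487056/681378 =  - 584/817 = - 2^3*19^(- 1 ) * 43^( - 1 )*73^1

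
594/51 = 11  +  11/17 = 11.65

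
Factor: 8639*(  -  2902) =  - 2^1*53^1*163^1*1451^1 = - 25070378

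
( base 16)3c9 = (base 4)33021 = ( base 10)969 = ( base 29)14C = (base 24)1G9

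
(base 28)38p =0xa29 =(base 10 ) 2601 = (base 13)1251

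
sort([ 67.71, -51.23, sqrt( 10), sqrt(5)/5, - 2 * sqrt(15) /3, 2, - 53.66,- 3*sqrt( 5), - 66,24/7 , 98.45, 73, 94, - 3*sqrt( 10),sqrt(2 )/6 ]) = [ - 66,-53.66, - 51.23, - 3*sqrt( 10 ),- 3*sqrt ( 5), - 2*sqrt( 15)/3, sqrt(2)/6,sqrt( 5 )/5, 2 , sqrt( 10 ),  24/7, 67.71,  73, 94,98.45]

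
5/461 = 5/461= 0.01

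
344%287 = 57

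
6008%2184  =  1640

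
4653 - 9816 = -5163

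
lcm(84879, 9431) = 84879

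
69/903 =23/301 = 0.08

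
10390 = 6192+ 4198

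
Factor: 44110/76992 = 2^( - 5)*3^(-1)*5^1*11^1 = 55/96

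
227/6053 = 227/6053 = 0.04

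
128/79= 1 + 49/79 = 1.62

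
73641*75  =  5523075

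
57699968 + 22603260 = 80303228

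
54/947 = 54/947 = 0.06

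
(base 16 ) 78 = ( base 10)120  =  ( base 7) 231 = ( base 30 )40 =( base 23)55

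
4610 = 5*922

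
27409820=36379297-8969477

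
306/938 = 153/469 = 0.33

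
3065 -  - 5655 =8720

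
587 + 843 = 1430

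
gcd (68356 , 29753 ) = 1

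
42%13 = 3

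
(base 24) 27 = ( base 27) 21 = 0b110111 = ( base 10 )55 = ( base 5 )210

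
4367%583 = 286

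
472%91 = 17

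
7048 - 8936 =-1888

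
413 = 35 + 378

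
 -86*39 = -3354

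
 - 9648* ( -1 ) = 9648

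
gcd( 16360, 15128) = 8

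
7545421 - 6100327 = 1445094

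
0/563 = 0 = 0.00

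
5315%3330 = 1985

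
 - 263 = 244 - 507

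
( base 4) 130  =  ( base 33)S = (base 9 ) 31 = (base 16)1c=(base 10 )28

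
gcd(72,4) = 4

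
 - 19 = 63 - 82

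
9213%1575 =1338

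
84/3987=28/1329 = 0.02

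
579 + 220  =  799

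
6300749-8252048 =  - 1951299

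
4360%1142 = 934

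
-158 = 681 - 839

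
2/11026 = 1/5513 = 0.00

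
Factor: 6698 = 2^1*17^1*197^1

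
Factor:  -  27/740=-2^( - 2)*3^3*5^ ( - 1)*37^( - 1)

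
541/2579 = 541/2579 = 0.21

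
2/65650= 1/32825 = 0.00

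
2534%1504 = 1030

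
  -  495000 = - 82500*6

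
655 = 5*131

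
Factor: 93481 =93481^1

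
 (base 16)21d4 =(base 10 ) 8660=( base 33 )7ve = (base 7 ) 34151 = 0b10000111010100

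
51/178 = 51/178=0.29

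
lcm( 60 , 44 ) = 660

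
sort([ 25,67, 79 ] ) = [25 , 67, 79 ] 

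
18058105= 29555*611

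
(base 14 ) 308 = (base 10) 596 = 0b1001010100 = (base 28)l8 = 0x254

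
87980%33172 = 21636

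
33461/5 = 6692+1/5 = 6692.20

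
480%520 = 480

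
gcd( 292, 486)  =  2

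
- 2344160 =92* ( - 25480 ) 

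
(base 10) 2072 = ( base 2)100000011000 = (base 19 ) 5e1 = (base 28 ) 2I0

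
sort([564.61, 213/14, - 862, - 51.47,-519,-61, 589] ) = [ - 862,-519,  -  61, - 51.47, 213/14,564.61, 589 ]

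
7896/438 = 18 + 2/73= 18.03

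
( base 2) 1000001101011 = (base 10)4203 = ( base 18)CH9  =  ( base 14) 1763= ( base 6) 31243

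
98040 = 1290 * 76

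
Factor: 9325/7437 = 3^( - 1)*5^2*37^( - 1)*67^(  -  1)*373^1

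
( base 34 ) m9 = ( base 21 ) 1F1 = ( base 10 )757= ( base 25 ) 157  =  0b1011110101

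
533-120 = 413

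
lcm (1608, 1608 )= 1608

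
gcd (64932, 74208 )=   9276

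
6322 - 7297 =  - 975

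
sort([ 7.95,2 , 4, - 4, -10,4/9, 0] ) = [ - 10, - 4 , 0,  4/9,2,  4,7.95 ]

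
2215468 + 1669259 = 3884727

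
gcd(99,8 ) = 1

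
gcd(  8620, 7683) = 1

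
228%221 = 7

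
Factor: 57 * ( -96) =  - 5472 = - 2^5 *3^2*19^1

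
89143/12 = 89143/12=7428.58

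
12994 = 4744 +8250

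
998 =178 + 820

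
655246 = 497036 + 158210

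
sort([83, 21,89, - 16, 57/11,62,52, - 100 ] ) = [ - 100, - 16,57/11,21,52,62, 83, 89] 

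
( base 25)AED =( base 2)1100111010101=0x19D5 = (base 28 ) 8c5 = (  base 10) 6613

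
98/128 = 49/64 = 0.77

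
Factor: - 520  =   - 2^3 * 5^1*13^1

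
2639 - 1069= 1570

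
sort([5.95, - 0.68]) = [  -  0.68, 5.95 ] 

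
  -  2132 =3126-5258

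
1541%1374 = 167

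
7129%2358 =55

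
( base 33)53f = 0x15b7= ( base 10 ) 5559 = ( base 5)134214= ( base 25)8m9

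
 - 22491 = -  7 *3213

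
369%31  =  28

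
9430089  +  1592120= 11022209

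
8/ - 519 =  - 8/519=-  0.02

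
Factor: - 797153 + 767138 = -3^2*5^1*23^1*29^1 = -30015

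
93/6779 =93/6779 = 0.01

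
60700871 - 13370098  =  47330773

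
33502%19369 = 14133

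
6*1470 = 8820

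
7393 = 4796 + 2597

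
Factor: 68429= 41^1*1669^1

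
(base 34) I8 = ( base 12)438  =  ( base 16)26C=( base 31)k0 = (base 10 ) 620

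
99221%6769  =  4455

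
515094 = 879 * 586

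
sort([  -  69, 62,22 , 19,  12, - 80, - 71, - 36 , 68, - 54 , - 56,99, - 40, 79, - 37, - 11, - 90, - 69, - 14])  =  [ - 90,  -  80, - 71 , - 69, - 69, - 56, - 54, - 40, - 37, - 36, - 14, - 11, 12, 19, 22 , 62,68 , 79, 99]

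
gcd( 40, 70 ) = 10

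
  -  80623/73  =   - 80623/73 = -1104.42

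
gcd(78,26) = 26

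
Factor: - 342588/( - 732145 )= 2^2*3^1 * 5^( - 1)*181^( - 1) * 809^( - 1) * 28549^1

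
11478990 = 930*12343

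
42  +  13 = 55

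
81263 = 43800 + 37463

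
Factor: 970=2^1*  5^1* 97^1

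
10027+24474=34501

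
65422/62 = 1055 + 6/31 = 1055.19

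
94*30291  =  2847354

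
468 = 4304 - 3836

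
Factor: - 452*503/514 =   -  113678/257 = - 2^1*113^1*257^( - 1)*503^1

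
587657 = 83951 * 7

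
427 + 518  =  945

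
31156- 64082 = -32926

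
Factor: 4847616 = 2^11*3^2*263^1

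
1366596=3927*348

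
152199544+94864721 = 247064265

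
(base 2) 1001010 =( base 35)24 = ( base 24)32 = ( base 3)2202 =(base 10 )74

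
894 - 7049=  - 6155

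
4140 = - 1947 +6087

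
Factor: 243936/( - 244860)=-264/265 = -  2^3* 3^1*5^(  -  1) * 11^1*53^( - 1 )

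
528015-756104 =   -  228089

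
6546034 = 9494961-2948927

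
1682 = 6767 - 5085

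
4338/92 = 2169/46 = 47.15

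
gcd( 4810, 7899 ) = 1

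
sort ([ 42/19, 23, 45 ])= [ 42/19,23,45] 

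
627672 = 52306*12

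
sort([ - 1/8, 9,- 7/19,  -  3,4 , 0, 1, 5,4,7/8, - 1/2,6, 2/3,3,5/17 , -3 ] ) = [ - 3,  -  3, - 1/2,-7/19, - 1/8,0,5/17, 2/3, 7/8, 1, 3,4,4,5,  6, 9] 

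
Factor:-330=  - 2^1*3^1*5^1*11^1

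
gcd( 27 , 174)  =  3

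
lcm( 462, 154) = 462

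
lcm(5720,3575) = 28600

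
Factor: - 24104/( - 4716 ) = 2^1*3^(-2) * 23^1 = 46/9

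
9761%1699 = 1266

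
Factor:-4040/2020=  - 2^1=- 2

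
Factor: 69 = 3^1*23^1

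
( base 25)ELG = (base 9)13663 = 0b10010001001011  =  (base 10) 9291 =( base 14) 3559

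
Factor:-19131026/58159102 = -9565513/29079551 = -109^1*127^1 * 691^1*29079551^( - 1)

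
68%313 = 68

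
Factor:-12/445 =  - 2^2 * 3^1*5^(-1)*89^ ( -1 ) 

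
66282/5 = 13256 + 2/5 = 13256.40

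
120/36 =3+1/3 = 3.33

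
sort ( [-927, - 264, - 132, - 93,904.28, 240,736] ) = [ - 927,-264, - 132  ,-93,240,736, 904.28] 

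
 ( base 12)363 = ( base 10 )507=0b111111011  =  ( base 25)K7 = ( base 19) 17D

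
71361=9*7929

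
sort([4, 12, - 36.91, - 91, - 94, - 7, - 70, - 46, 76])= [ - 94, - 91 , - 70, - 46, - 36.91, - 7, 4,12 , 76 ]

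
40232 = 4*10058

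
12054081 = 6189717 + 5864364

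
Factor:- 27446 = -2^1*13723^1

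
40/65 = 8/13 = 0.62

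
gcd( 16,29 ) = 1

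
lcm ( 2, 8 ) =8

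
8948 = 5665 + 3283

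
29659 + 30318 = 59977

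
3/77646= 1/25882  =  0.00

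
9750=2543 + 7207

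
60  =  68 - 8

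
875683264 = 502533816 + 373149448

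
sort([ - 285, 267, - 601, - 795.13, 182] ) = [ -795.13,  -  601,- 285 , 182,267 ]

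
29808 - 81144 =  - 51336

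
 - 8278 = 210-8488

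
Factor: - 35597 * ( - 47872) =2^8*11^1*17^1*35597^1 = 1704099584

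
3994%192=154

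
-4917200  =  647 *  ( - 7600)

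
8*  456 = 3648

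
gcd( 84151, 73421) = 1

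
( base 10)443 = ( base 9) 542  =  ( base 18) 16b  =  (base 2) 110111011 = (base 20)123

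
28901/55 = 525 + 26/55= 525.47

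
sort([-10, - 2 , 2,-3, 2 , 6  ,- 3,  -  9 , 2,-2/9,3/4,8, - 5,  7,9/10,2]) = [ - 10, - 9, - 5, - 3,  -  3, - 2, - 2/9, 3/4,9/10,2, 2,2,2,6,  7,  8]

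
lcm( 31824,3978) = 31824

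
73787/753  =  73787/753 = 97.99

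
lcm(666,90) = 3330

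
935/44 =21 + 1/4 = 21.25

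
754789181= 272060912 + 482728269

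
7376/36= 1844/9 = 204.89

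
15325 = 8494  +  6831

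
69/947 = 69/947 =0.07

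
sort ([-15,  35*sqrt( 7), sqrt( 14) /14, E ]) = [ - 15,sqrt( 14 ) /14,E, 35*sqrt ( 7) ] 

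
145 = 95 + 50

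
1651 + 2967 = 4618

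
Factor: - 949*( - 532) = 504868 = 2^2*7^1*13^1 * 19^1*73^1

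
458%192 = 74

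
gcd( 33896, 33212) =76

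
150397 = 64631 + 85766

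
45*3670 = 165150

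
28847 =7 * 4121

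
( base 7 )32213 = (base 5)223442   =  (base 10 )7997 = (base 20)jjh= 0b1111100111101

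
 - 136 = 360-496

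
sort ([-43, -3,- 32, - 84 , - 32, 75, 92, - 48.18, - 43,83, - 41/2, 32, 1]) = [  -  84, - 48.18,- 43, - 43, - 32, -32, - 41/2,  -  3,1,32, 75 , 83,92]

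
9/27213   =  3/9071 = 0.00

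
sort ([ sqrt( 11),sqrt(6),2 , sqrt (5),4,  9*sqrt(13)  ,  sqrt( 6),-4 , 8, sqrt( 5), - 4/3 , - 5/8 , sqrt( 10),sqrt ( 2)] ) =[ - 4, - 4/3, - 5/8,sqrt( 2), 2,sqrt( 5 ),sqrt( 5 ),sqrt ( 6) , sqrt (6 ), sqrt( 10 ),sqrt(11),  4,8 , 9 * sqrt( 13 ) ]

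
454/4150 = 227/2075 = 0.11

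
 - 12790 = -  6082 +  -6708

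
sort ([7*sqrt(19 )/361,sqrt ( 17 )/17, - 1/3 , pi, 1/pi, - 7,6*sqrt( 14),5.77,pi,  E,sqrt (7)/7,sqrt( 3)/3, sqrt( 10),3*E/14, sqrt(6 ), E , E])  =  [  -  7, - 1/3,7*sqrt( 19)/361,sqrt ( 17)/17,1/pi, sqrt( 7) /7, sqrt( 3 )/3,3*E/14, sqrt(6 ) , E,E,  E,pi,pi,sqrt( 10),  5.77,6 *sqrt( 14 )]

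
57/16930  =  57/16930 = 0.00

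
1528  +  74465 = 75993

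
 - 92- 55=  -147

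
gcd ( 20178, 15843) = 3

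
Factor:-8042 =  - 2^1*4021^1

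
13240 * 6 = 79440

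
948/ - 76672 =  - 237/19168 =-0.01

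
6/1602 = 1/267 = 0.00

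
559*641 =358319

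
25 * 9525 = 238125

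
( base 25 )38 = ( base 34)2f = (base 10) 83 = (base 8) 123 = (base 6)215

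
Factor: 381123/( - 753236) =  - 423/836 = -2^(-2 )*3^2 * 11^ (-1)*19^( - 1 )*47^1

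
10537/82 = 257/2 = 128.50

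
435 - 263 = 172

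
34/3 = 34/3 = 11.33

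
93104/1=93104 = 93104.00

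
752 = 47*16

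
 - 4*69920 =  - 279680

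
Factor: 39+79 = 2^1*59^1 = 118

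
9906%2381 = 382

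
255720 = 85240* 3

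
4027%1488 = 1051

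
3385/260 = 677/52 = 13.02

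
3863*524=2024212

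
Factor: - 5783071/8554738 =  - 2^( - 1 )*7^1*269^ (-1)*15901^( - 1)*826153^1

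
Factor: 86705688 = 2^3*3^1*3612737^1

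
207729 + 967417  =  1175146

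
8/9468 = 2/2367 =0.00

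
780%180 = 60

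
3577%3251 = 326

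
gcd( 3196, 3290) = 94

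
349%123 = 103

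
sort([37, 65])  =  [ 37,65]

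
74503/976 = 76 + 327/976 =76.34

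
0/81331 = 0 =0.00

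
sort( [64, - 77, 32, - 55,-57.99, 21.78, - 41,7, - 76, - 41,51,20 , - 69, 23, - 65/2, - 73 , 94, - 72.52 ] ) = [ - 77, - 76, - 73, - 72.52, - 69, - 57.99,-55, - 41, - 41,-65/2, 7,20, 21.78,23,  32,51,64,94 ] 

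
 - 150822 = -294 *513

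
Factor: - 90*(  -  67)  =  6030=2^1*3^2 * 5^1 *67^1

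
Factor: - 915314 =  - 2^1 * 17^1*26921^1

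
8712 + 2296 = 11008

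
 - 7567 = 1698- 9265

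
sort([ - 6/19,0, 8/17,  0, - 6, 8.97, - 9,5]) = [-9, - 6, - 6/19,0, 0, 8/17, 5 , 8.97] 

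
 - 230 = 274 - 504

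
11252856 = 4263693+6989163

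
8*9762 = 78096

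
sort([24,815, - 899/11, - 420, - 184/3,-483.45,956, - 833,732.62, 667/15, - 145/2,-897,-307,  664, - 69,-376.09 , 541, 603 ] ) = [-897,-833, - 483.45,-420, - 376.09, - 307,-899/11,-145/2, - 69,-184/3, 24, 667/15, 541,603, 664, 732.62,815, 956] 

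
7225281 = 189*38229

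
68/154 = 34/77 = 0.44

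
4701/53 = 4701/53 = 88.70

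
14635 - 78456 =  - 63821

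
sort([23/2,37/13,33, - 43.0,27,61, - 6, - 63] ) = [ - 63,  -  43.0, -6,37/13, 23/2,27,33,61]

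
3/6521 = 3/6521=   0.00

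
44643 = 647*69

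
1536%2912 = 1536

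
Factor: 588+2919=3507 = 3^1 * 7^1*167^1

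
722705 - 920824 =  - 198119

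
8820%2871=207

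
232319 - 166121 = 66198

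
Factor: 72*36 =2^5*3^4 = 2592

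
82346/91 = 82346/91 = 904.90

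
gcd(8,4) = 4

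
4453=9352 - 4899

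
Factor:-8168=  - 2^3*1021^1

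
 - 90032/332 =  - 272+68/83 = -271.18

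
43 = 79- 36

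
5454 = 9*606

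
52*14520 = 755040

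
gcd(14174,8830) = 2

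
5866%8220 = 5866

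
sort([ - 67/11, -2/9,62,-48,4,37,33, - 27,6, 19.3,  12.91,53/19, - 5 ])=[ - 48, - 27, - 67/11,-5, - 2/9, 53/19,  4,6, 12.91,19.3,33,  37, 62 ]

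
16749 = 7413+9336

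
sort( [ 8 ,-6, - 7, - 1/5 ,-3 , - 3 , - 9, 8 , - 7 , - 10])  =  [ - 10, - 9,  -  7,-7,- 6,-3 , - 3,-1/5, 8,  8]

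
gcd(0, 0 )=0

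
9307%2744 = 1075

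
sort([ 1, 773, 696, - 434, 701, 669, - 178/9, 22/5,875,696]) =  [  -  434, - 178/9,1, 22/5,669, 696, 696,701 , 773 , 875 ] 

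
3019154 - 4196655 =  - 1177501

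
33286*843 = 28060098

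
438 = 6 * 73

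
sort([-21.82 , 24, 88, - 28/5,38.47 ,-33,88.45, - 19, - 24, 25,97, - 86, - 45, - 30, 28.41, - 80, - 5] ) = [  -  86, - 80, - 45, - 33,-30,  -  24, - 21.82, - 19, - 28/5  , -5, 24,  25,28.41, 38.47,88,  88.45 , 97 ] 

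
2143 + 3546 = 5689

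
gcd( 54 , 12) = 6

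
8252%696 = 596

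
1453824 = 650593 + 803231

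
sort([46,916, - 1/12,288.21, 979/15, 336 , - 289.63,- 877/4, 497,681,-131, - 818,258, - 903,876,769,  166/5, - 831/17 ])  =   [ - 903, - 818,-289.63, - 877/4, - 131, - 831/17, - 1/12, 166/5 , 46,979/15,258,288.21,336,497,681,769,876,916] 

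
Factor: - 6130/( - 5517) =10/9 = 2^1*3^( - 2 )*5^1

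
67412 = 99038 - 31626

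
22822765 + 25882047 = 48704812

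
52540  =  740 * 71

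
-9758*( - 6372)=62177976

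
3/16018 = 3/16018 =0.00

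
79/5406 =79/5406 = 0.01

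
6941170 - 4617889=2323281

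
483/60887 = 483/60887=0.01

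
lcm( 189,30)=1890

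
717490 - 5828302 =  - 5110812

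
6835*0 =0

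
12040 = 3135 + 8905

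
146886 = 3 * 48962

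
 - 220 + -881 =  - 1101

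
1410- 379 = 1031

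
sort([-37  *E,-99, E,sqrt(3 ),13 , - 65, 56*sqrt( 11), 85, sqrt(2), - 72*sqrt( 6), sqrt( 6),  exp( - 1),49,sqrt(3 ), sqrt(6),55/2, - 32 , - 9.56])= [ - 72 * sqrt(6 ), - 37*E,-99,-65, - 32, - 9.56,exp ( - 1 ), sqrt(2), sqrt( 3 ), sqrt( 3),sqrt(6 ),sqrt(6), E, 13, 55/2, 49, 85, 56*sqrt(11 )]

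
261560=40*6539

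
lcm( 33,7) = 231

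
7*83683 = 585781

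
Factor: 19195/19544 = 55/56= 2^( - 3 )*5^1 * 7^ (- 1) *11^1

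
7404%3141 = 1122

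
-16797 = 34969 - 51766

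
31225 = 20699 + 10526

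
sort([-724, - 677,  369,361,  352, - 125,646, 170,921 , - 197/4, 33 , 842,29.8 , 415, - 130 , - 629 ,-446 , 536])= [ - 724, - 677,  -  629, - 446, - 130, - 125, - 197/4,29.8,  33, 170,352, 361,  369, 415 , 536,646, 842, 921] 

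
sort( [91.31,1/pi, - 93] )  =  [ - 93, 1/pi,91.31] 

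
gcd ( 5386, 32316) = 5386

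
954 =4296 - 3342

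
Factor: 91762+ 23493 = 5^1 * 7^1*37^1*89^1 = 115255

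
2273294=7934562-5661268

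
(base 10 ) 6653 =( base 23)cd6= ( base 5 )203103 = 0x19FD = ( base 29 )7QC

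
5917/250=23 + 167/250 = 23.67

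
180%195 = 180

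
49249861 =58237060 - 8987199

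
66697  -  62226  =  4471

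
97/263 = 97/263  =  0.37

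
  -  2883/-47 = 2883/47 = 61.34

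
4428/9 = 492  =  492.00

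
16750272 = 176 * 95172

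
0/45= 0 = 0.00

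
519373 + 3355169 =3874542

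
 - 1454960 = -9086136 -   -  7631176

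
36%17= 2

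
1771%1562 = 209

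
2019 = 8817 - 6798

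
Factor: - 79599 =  - 3^1 * 13^2* 157^1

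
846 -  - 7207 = 8053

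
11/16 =11/16 = 0.69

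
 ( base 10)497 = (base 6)2145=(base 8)761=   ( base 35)E7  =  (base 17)1c4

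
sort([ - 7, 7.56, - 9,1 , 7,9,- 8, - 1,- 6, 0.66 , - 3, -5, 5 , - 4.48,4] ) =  [  -  9, - 8,-7,  -  6, -5,-4.48, - 3, - 1,0.66,1, 4,5 , 7,  7.56,  9 ]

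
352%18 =10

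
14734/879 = 16 + 670/879 = 16.76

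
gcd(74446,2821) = 1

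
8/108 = 2/27=0.07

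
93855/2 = 93855/2 = 46927.50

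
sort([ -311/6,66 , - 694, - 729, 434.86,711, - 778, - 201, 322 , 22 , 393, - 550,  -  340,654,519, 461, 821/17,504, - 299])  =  [ - 778,-729, - 694,-550, - 340, - 299, - 201, - 311/6, 22, 821/17,66, 322,393, 434.86, 461,504,519 , 654,711]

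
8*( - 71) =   -  568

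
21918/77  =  21918/77=   284.65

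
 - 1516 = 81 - 1597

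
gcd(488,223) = 1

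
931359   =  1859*501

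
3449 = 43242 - 39793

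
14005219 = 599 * 23381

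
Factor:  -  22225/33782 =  - 25/38=- 2^( - 1) * 5^2*19^( - 1)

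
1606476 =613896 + 992580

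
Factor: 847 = 7^1  *  11^2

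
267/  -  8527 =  - 267/8527 = - 0.03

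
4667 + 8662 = 13329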